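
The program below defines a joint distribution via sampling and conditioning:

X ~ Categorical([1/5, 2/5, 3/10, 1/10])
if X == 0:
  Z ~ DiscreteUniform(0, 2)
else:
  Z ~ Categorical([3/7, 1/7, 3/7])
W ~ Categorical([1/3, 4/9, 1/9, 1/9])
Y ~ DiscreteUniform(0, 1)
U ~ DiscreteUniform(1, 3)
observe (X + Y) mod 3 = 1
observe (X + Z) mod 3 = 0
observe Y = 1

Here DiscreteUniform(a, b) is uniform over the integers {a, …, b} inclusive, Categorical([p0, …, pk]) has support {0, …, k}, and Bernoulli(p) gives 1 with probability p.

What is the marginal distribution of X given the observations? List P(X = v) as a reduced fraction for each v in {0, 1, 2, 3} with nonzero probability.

Enumerate traces; 24 have nonzero weight after conditioning:
  (X=0, Z=0, W=0, Y=1, U=1) weight 1/270
  (X=0, Z=0, W=0, Y=1, U=2) weight 1/270
  (X=0, Z=0, W=0, Y=1, U=3) weight 1/270
  (X=0, Z=0, W=1, Y=1, U=1) weight 2/405
  (X=0, Z=0, W=1, Y=1, U=2) weight 2/405
  (X=0, Z=0, W=1, Y=1, U=3) weight 2/405
  (X=0, Z=0, W=2, Y=1, U=1) weight 1/810
  (X=0, Z=0, W=2, Y=1, U=2) weight 1/810
  (X=3, Z=0, W=0, Y=1, U=1) weight 1/420
  … 15 more
Group by X:
  weight(X=0) = 1/30
  weight(X=3) = 3/140
Total weight = 1/30 + 3/140 = 23/420
P(X=0 | obs) = 1/30 / 23/420 = 14/23
P(X=3 | obs) = 3/140 / 23/420 = 9/23

P(X=0) = 14/23, P(X=3) = 9/23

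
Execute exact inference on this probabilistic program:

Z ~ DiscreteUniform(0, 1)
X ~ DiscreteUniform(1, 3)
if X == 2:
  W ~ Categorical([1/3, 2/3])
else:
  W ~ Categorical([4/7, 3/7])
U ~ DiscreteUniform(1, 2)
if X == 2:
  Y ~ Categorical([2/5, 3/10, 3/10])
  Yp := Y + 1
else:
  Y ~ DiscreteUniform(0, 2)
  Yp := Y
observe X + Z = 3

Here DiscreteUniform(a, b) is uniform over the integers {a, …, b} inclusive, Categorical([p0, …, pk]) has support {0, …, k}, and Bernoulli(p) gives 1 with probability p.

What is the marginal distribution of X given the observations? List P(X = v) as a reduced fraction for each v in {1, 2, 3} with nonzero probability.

Enumerate traces; 24 have nonzero weight after conditioning:
  (Z=0, X=3, W=0, U=1, Y=0) weight 1/63
  (Z=0, X=3, W=0, U=1, Y=1) weight 1/63
  (Z=0, X=3, W=0, U=1, Y=2) weight 1/63
  (Z=0, X=3, W=0, U=2, Y=0) weight 1/63
  (Z=0, X=3, W=0, U=2, Y=1) weight 1/63
  (Z=0, X=3, W=0, U=2, Y=2) weight 1/63
  (Z=0, X=3, W=1, U=1, Y=0) weight 1/84
  (Z=0, X=3, W=1, U=1, Y=1) weight 1/84
  (Z=1, X=2, W=0, U=1, Y=0) weight 1/90
  … 15 more
Group by X:
  weight(X=2) = 1/6
  weight(X=3) = 1/6
Total weight = 1/6 + 1/6 = 1/3
P(X=2 | obs) = 1/6 / 1/3 = 1/2
P(X=3 | obs) = 1/6 / 1/3 = 1/2

P(X=2) = 1/2, P(X=3) = 1/2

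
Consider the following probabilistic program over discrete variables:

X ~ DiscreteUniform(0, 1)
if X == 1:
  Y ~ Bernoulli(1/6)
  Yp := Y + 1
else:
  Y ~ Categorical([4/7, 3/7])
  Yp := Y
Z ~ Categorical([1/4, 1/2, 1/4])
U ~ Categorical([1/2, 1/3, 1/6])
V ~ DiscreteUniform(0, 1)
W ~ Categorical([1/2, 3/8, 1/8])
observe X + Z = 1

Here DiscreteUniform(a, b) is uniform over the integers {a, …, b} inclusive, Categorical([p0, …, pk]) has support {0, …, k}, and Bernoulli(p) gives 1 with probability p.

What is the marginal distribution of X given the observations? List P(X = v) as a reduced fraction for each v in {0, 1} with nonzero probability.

Enumerate traces; 72 have nonzero weight after conditioning:
  (X=0, Y=0, Z=1, U=0, V=0, W=0) weight 1/56
  (X=0, Y=0, Z=1, U=0, V=0, W=1) weight 3/224
  (X=0, Y=0, Z=1, U=0, V=0, W=2) weight 1/224
  (X=0, Y=0, Z=1, U=0, V=1, W=0) weight 1/56
  (X=0, Y=0, Z=1, U=0, V=1, W=1) weight 3/224
  (X=0, Y=0, Z=1, U=0, V=1, W=2) weight 1/224
  (X=0, Y=0, Z=1, U=1, V=0, W=0) weight 1/84
  (X=0, Y=0, Z=1, U=1, V=0, W=1) weight 1/112
  (X=1, Y=0, Z=0, U=0, V=0, W=0) weight 5/384
  … 63 more
Group by X:
  weight(X=0) = 1/4
  weight(X=1) = 1/8
Total weight = 1/4 + 1/8 = 3/8
P(X=0 | obs) = 1/4 / 3/8 = 2/3
P(X=1 | obs) = 1/8 / 3/8 = 1/3

P(X=0) = 2/3, P(X=1) = 1/3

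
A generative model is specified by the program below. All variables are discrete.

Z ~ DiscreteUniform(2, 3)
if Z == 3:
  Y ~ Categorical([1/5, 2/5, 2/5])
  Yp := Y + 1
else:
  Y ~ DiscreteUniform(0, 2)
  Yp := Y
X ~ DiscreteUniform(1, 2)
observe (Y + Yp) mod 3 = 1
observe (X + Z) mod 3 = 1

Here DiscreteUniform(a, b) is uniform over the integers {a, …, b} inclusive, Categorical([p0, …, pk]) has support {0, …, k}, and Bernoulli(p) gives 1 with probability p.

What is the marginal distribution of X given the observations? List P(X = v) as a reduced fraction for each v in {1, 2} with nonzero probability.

Enumerate traces; 2 have nonzero weight after conditioning:
  (Z=2, Y=2, X=2) weight 1/12
  (Z=3, Y=0, X=1) weight 1/20
Group by X:
  weight(X=1) = 1/20
  weight(X=2) = 1/12
Total weight = 1/20 + 1/12 = 2/15
P(X=1 | obs) = 1/20 / 2/15 = 3/8
P(X=2 | obs) = 1/12 / 2/15 = 5/8

P(X=1) = 3/8, P(X=2) = 5/8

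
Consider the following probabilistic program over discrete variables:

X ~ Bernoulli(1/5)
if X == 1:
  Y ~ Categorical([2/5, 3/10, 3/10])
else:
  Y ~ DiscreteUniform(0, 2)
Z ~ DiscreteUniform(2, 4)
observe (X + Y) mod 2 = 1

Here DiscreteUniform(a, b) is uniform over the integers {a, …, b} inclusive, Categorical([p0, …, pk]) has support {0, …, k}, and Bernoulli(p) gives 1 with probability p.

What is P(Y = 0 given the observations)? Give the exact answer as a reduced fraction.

P(Y = 0 | obs) = 12/61

Enumerate traces; 9 have nonzero weight after conditioning:
  (X=0, Y=1, Z=2) weight 4/45
  (X=0, Y=1, Z=3) weight 4/45
  (X=0, Y=1, Z=4) weight 4/45
  (X=1, Y=0, Z=2) weight 2/75
  (X=1, Y=0, Z=3) weight 2/75
  (X=1, Y=0, Z=4) weight 2/75
  (X=1, Y=2, Z=2) weight 1/50
  (X=1, Y=2, Z=3) weight 1/50
  … 1 more
Group by Y:
  weight(Y=0) = 2/25
  weight(Y=1) = 4/15
  weight(Y=2) = 3/50
Total weight = 2/25 + 4/15 + 3/50 = 61/150
P(Y=0 | obs) = 2/25 / 61/150 = 12/61
P(Y=1 | obs) = 4/15 / 61/150 = 40/61
P(Y=2 | obs) = 3/50 / 61/150 = 9/61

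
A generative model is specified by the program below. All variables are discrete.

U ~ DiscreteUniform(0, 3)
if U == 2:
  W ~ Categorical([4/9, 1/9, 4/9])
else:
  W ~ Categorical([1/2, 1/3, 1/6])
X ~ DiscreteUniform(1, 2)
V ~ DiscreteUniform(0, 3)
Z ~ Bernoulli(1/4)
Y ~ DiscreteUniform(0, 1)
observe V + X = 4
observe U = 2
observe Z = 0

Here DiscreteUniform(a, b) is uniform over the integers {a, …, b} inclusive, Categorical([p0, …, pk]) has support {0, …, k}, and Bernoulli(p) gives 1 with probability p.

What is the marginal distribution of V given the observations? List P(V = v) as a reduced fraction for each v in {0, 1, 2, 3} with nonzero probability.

Enumerate traces; 12 have nonzero weight after conditioning:
  (U=2, W=0, X=1, V=3, Z=0, Y=0) weight 1/192
  (U=2, W=0, X=1, V=3, Z=0, Y=1) weight 1/192
  (U=2, W=0, X=2, V=2, Z=0, Y=0) weight 1/192
  (U=2, W=0, X=2, V=2, Z=0, Y=1) weight 1/192
  (U=2, W=1, X=1, V=3, Z=0, Y=0) weight 1/768
  (U=2, W=1, X=1, V=3, Z=0, Y=1) weight 1/768
  (U=2, W=1, X=2, V=2, Z=0, Y=0) weight 1/768
  (U=2, W=1, X=2, V=2, Z=0, Y=1) weight 1/768
  … 4 more
Group by V:
  weight(V=2) = 3/128
  weight(V=3) = 3/128
Total weight = 3/128 + 3/128 = 3/64
P(V=2 | obs) = 3/128 / 3/64 = 1/2
P(V=3 | obs) = 3/128 / 3/64 = 1/2

P(V=2) = 1/2, P(V=3) = 1/2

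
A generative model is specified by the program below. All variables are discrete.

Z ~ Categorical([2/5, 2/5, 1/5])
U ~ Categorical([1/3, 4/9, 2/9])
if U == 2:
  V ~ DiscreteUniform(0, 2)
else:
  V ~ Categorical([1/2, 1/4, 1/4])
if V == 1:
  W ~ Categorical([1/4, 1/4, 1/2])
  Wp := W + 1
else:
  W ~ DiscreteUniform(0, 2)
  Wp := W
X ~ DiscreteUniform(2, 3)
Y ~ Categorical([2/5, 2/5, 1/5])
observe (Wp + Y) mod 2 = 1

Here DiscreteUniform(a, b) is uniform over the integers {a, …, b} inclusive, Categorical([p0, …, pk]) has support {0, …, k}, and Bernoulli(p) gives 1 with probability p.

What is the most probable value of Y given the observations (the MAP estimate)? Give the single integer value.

argmax_v P(Y = v | obs) = 1

Enumerate traces; 234 have nonzero weight after conditioning:
  (Z=0, U=0, V=0, W=0, X=2, Y=1) weight 1/225
  (Z=0, U=0, V=0, W=0, X=3, Y=1) weight 1/225
  (Z=0, U=0, V=0, W=1, X=2, Y=0) weight 1/225
  (Z=0, U=0, V=0, W=1, X=2, Y=2) weight 1/450
  (Z=0, U=0, V=0, W=1, X=3, Y=0) weight 1/225
  (Z=0, U=0, V=0, W=1, X=3, Y=2) weight 1/450
  (Z=0, U=0, V=0, W=2, X=2, Y=1) weight 1/225
  (Z=0, U=0, V=0, W=2, X=3, Y=1) weight 1/225
  … 226 more
Group by Y:
  weight(Y=0) = 577/3240
  weight(Y=1) = 719/3240
  weight(Y=2) = 577/6480
Total weight = 577/3240 + 719/3240 + 577/6480 = 3169/6480
P(Y=0 | obs) = 577/3240 / 3169/6480 = 1154/3169
P(Y=1 | obs) = 719/3240 / 3169/6480 = 1438/3169
P(Y=2 | obs) = 577/6480 / 3169/6480 = 577/3169
argmax = 1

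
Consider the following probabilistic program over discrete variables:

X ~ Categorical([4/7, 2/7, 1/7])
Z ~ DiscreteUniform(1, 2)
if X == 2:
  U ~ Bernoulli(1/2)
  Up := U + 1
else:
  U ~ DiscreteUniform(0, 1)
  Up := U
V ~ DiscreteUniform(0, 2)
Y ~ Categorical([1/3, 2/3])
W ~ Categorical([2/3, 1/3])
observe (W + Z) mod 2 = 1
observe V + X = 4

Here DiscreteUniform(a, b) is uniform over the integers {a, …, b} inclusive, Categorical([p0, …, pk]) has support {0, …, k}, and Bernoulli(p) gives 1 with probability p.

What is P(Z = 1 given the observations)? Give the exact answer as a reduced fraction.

Enumerate traces; 8 have nonzero weight after conditioning:
  (X=2, Z=1, U=0, V=2, Y=0, W=0) weight 1/378
  (X=2, Z=1, U=0, V=2, Y=1, W=0) weight 1/189
  (X=2, Z=1, U=1, V=2, Y=0, W=0) weight 1/378
  (X=2, Z=1, U=1, V=2, Y=1, W=0) weight 1/189
  (X=2, Z=2, U=0, V=2, Y=0, W=1) weight 1/756
  (X=2, Z=2, U=0, V=2, Y=1, W=1) weight 1/378
  (X=2, Z=2, U=1, V=2, Y=0, W=1) weight 1/756
  (X=2, Z=2, U=1, V=2, Y=1, W=1) weight 1/378
Group by Z:
  weight(Z=1) = 1/63
  weight(Z=2) = 1/126
Total weight = 1/63 + 1/126 = 1/42
P(Z=1 | obs) = 1/63 / 1/42 = 2/3
P(Z=2 | obs) = 1/126 / 1/42 = 1/3

P(Z = 1 | obs) = 2/3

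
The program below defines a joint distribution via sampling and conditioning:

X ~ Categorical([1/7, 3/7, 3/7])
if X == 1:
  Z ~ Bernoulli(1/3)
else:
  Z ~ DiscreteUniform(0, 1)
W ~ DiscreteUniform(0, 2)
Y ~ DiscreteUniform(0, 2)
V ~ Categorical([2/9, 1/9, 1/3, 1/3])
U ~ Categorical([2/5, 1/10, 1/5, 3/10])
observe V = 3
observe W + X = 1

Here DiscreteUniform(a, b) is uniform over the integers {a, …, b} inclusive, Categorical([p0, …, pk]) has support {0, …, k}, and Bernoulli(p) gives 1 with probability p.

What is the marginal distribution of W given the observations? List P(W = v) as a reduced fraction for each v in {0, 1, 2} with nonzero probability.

P(W=0) = 3/4, P(W=1) = 1/4

Enumerate traces; 48 have nonzero weight after conditioning:
  (X=0, Z=0, W=1, Y=0, V=3, U=0) weight 1/945
  (X=0, Z=0, W=1, Y=0, V=3, U=1) weight 1/3780
  (X=0, Z=0, W=1, Y=0, V=3, U=2) weight 1/1890
  (X=0, Z=0, W=1, Y=0, V=3, U=3) weight 1/1260
  (X=0, Z=0, W=1, Y=1, V=3, U=0) weight 1/945
  (X=0, Z=0, W=1, Y=1, V=3, U=1) weight 1/3780
  (X=0, Z=0, W=1, Y=1, V=3, U=2) weight 1/1890
  (X=0, Z=0, W=1, Y=1, V=3, U=3) weight 1/1260
  (X=1, Z=0, W=0, Y=0, V=3, U=0) weight 4/945
  … 39 more
Group by W:
  weight(W=0) = 1/21
  weight(W=1) = 1/63
Total weight = 1/21 + 1/63 = 4/63
P(W=0 | obs) = 1/21 / 4/63 = 3/4
P(W=1 | obs) = 1/63 / 4/63 = 1/4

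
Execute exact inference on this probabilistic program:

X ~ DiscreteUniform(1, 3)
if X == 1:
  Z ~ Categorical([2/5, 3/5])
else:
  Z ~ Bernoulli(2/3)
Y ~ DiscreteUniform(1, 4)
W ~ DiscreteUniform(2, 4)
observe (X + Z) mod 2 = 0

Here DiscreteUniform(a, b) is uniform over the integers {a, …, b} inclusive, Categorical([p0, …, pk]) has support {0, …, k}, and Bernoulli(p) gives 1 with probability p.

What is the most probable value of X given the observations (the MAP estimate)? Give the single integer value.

argmax_v P(X = v | obs) = 3

Enumerate traces; 36 have nonzero weight after conditioning:
  (X=1, Z=1, Y=1, W=2) weight 1/60
  (X=1, Z=1, Y=1, W=3) weight 1/60
  (X=1, Z=1, Y=1, W=4) weight 1/60
  (X=1, Z=1, Y=2, W=2) weight 1/60
  (X=1, Z=1, Y=2, W=3) weight 1/60
  (X=1, Z=1, Y=2, W=4) weight 1/60
  (X=1, Z=1, Y=3, W=2) weight 1/60
  (X=1, Z=1, Y=3, W=3) weight 1/60
  (X=2, Z=0, Y=1, W=2) weight 1/108
  (X=3, Z=1, Y=1, W=2) weight 1/54
  … 26 more
Group by X:
  weight(X=1) = 1/5
  weight(X=2) = 1/9
  weight(X=3) = 2/9
Total weight = 1/5 + 1/9 + 2/9 = 8/15
P(X=1 | obs) = 1/5 / 8/15 = 3/8
P(X=2 | obs) = 1/9 / 8/15 = 5/24
P(X=3 | obs) = 2/9 / 8/15 = 5/12
argmax = 3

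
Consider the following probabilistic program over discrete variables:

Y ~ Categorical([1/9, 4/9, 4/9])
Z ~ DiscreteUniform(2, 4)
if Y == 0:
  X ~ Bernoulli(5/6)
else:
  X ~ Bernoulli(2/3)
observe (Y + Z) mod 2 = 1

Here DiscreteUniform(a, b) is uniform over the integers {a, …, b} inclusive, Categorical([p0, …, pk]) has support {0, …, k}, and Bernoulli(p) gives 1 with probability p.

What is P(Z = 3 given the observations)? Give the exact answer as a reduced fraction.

P(Z = 3 | obs) = 5/13

Enumerate traces; 8 have nonzero weight after conditioning:
  (Y=0, Z=3, X=0) weight 1/162
  (Y=0, Z=3, X=1) weight 5/162
  (Y=1, Z=2, X=0) weight 4/81
  (Y=1, Z=2, X=1) weight 8/81
  (Y=1, Z=4, X=0) weight 4/81
  (Y=1, Z=4, X=1) weight 8/81
  (Y=2, Z=3, X=0) weight 4/81
  (Y=2, Z=3, X=1) weight 8/81
Group by Z:
  weight(Z=2) = 4/27
  weight(Z=3) = 5/27
  weight(Z=4) = 4/27
Total weight = 4/27 + 5/27 + 4/27 = 13/27
P(Z=2 | obs) = 4/27 / 13/27 = 4/13
P(Z=3 | obs) = 5/27 / 13/27 = 5/13
P(Z=4 | obs) = 4/27 / 13/27 = 4/13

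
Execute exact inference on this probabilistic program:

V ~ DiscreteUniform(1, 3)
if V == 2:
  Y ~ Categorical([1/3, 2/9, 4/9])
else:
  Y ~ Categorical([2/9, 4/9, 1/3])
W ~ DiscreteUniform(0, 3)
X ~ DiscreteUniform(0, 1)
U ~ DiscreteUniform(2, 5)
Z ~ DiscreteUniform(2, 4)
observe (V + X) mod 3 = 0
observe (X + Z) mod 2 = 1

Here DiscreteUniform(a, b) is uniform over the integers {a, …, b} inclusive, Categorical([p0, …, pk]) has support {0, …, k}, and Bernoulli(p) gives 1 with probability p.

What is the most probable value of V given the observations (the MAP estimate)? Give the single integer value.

Enumerate traces; 144 have nonzero weight after conditioning:
  (V=2, Y=0, W=0, X=1, U=2, Z=2) weight 1/864
  (V=2, Y=0, W=0, X=1, U=2, Z=4) weight 1/864
  (V=2, Y=0, W=0, X=1, U=3, Z=2) weight 1/864
  (V=2, Y=0, W=0, X=1, U=3, Z=4) weight 1/864
  (V=2, Y=0, W=0, X=1, U=4, Z=2) weight 1/864
  (V=2, Y=0, W=0, X=1, U=4, Z=4) weight 1/864
  (V=2, Y=0, W=0, X=1, U=5, Z=2) weight 1/864
  (V=2, Y=0, W=0, X=1, U=5, Z=4) weight 1/864
  (V=3, Y=0, W=0, X=0, U=2, Z=3) weight 1/1296
  … 135 more
Group by V:
  weight(V=2) = 1/9
  weight(V=3) = 1/18
Total weight = 1/9 + 1/18 = 1/6
P(V=2 | obs) = 1/9 / 1/6 = 2/3
P(V=3 | obs) = 1/18 / 1/6 = 1/3
argmax = 2

argmax_v P(V = v | obs) = 2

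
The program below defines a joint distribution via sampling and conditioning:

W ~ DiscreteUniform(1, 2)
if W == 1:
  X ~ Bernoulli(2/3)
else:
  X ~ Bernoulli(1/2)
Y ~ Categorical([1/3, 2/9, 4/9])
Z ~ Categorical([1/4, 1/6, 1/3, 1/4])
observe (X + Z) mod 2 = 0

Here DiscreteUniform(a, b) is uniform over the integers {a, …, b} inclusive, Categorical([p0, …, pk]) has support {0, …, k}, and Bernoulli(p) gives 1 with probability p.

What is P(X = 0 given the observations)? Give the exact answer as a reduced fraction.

Enumerate traces; 24 have nonzero weight after conditioning:
  (W=1, X=0, Y=0, Z=0) weight 1/72
  (W=1, X=0, Y=0, Z=2) weight 1/54
  (W=1, X=0, Y=1, Z=0) weight 1/108
  (W=1, X=0, Y=1, Z=2) weight 1/81
  (W=1, X=0, Y=2, Z=0) weight 1/54
  (W=1, X=0, Y=2, Z=2) weight 2/81
  (W=1, X=1, Y=0, Z=1) weight 1/54
  (W=1, X=1, Y=0, Z=3) weight 1/36
  … 16 more
Group by X:
  weight(X=0) = 35/144
  weight(X=1) = 35/144
Total weight = 35/144 + 35/144 = 35/72
P(X=0 | obs) = 35/144 / 35/72 = 1/2
P(X=1 | obs) = 35/144 / 35/72 = 1/2

P(X = 0 | obs) = 1/2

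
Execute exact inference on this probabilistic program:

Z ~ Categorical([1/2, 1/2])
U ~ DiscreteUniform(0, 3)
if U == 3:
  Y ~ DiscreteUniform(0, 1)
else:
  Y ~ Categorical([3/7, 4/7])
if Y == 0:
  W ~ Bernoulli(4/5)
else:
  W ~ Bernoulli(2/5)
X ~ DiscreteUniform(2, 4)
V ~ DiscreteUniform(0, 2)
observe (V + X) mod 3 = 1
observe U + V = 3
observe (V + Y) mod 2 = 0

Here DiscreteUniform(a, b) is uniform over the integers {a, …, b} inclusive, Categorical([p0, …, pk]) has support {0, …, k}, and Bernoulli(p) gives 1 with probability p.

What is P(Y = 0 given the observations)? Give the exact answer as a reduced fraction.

P(Y = 0 | obs) = 13/21

Enumerate traces; 12 have nonzero weight after conditioning:
  (Z=0, U=1, Y=0, W=0, X=2, V=2) weight 1/840
  (Z=0, U=1, Y=0, W=1, X=2, V=2) weight 1/210
  (Z=0, U=2, Y=1, W=0, X=3, V=1) weight 1/210
  (Z=0, U=2, Y=1, W=1, X=3, V=1) weight 1/315
  (Z=0, U=3, Y=0, W=0, X=4, V=0) weight 1/720
  (Z=0, U=3, Y=0, W=1, X=4, V=0) weight 1/180
  (Z=1, U=1, Y=0, W=0, X=2, V=2) weight 1/840
  (Z=1, U=1, Y=0, W=1, X=2, V=2) weight 1/210
  … 4 more
Group by Y:
  weight(Y=0) = 13/504
  weight(Y=1) = 1/63
Total weight = 13/504 + 1/63 = 1/24
P(Y=0 | obs) = 13/504 / 1/24 = 13/21
P(Y=1 | obs) = 1/63 / 1/24 = 8/21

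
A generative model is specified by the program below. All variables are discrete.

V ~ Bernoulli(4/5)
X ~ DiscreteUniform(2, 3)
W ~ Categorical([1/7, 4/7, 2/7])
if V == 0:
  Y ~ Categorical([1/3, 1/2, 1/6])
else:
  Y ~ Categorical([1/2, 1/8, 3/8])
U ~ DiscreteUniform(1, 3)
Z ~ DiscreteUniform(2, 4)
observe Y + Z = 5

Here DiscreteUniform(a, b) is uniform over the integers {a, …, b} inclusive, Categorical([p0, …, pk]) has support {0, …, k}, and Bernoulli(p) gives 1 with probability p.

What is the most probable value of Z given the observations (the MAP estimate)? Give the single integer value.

argmax_v P(Z = v | obs) = 3

Enumerate traces; 72 have nonzero weight after conditioning:
  (V=0, X=2, W=0, Y=1, U=1, Z=4) weight 1/1260
  (V=0, X=2, W=0, Y=1, U=2, Z=4) weight 1/1260
  (V=0, X=2, W=0, Y=1, U=3, Z=4) weight 1/1260
  (V=0, X=2, W=0, Y=2, U=1, Z=3) weight 1/3780
  (V=0, X=2, W=0, Y=2, U=2, Z=3) weight 1/3780
  (V=0, X=2, W=0, Y=2, U=3, Z=3) weight 1/3780
  (V=0, X=2, W=1, Y=1, U=1, Z=4) weight 1/315
  (V=0, X=2, W=1, Y=1, U=2, Z=4) weight 1/315
  … 64 more
Group by Z:
  weight(Z=3) = 1/9
  weight(Z=4) = 1/15
Total weight = 1/9 + 1/15 = 8/45
P(Z=3 | obs) = 1/9 / 8/45 = 5/8
P(Z=4 | obs) = 1/15 / 8/45 = 3/8
argmax = 3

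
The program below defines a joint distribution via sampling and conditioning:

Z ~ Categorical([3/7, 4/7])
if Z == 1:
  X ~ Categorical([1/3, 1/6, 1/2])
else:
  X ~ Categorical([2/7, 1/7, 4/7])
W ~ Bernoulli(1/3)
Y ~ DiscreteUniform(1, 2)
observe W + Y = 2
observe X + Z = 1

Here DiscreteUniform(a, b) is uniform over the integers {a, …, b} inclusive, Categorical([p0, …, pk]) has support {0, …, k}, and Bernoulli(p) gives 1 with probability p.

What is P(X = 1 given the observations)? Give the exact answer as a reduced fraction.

Enumerate traces; 4 have nonzero weight after conditioning:
  (Z=0, X=1, W=0, Y=2) weight 1/49
  (Z=0, X=1, W=1, Y=1) weight 1/98
  (Z=1, X=0, W=0, Y=2) weight 4/63
  (Z=1, X=0, W=1, Y=1) weight 2/63
Group by X:
  weight(X=0) = 2/21
  weight(X=1) = 3/98
Total weight = 2/21 + 3/98 = 37/294
P(X=0 | obs) = 2/21 / 37/294 = 28/37
P(X=1 | obs) = 3/98 / 37/294 = 9/37

P(X = 1 | obs) = 9/37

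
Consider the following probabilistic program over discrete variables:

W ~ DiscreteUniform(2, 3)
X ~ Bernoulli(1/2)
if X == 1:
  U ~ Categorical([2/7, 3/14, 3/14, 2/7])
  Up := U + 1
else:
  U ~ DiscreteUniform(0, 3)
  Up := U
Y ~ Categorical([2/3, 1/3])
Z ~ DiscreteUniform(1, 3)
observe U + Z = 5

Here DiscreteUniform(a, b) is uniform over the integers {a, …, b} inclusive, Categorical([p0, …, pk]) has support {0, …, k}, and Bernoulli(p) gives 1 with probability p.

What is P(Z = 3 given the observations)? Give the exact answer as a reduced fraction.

P(Z = 3 | obs) = 13/28

Enumerate traces; 16 have nonzero weight after conditioning:
  (W=2, X=0, U=2, Y=0, Z=3) weight 1/72
  (W=2, X=0, U=2, Y=1, Z=3) weight 1/144
  (W=2, X=0, U=3, Y=0, Z=2) weight 1/72
  (W=2, X=0, U=3, Y=1, Z=2) weight 1/144
  (W=2, X=1, U=2, Y=0, Z=3) weight 1/84
  (W=2, X=1, U=2, Y=1, Z=3) weight 1/168
  (W=2, X=1, U=3, Y=0, Z=2) weight 1/63
  (W=2, X=1, U=3, Y=1, Z=2) weight 1/126
  … 8 more
Group by Z:
  weight(Z=2) = 5/56
  weight(Z=3) = 13/168
Total weight = 5/56 + 13/168 = 1/6
P(Z=2 | obs) = 5/56 / 1/6 = 15/28
P(Z=3 | obs) = 13/168 / 1/6 = 13/28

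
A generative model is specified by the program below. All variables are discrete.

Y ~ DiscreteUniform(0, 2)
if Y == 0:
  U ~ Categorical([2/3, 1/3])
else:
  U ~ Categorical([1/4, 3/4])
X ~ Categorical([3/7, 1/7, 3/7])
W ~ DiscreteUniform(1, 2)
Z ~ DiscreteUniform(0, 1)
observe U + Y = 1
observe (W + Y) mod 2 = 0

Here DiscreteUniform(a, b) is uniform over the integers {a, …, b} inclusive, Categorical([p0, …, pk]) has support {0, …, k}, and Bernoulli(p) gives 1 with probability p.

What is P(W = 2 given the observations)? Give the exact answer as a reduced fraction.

Enumerate traces; 12 have nonzero weight after conditioning:
  (Y=0, U=1, X=0, W=2, Z=0) weight 1/84
  (Y=0, U=1, X=0, W=2, Z=1) weight 1/84
  (Y=0, U=1, X=1, W=2, Z=0) weight 1/252
  (Y=0, U=1, X=1, W=2, Z=1) weight 1/252
  (Y=0, U=1, X=2, W=2, Z=0) weight 1/84
  (Y=0, U=1, X=2, W=2, Z=1) weight 1/84
  (Y=1, U=0, X=0, W=1, Z=0) weight 1/112
  (Y=1, U=0, X=0, W=1, Z=1) weight 1/112
  … 4 more
Group by W:
  weight(W=1) = 1/24
  weight(W=2) = 1/18
Total weight = 1/24 + 1/18 = 7/72
P(W=1 | obs) = 1/24 / 7/72 = 3/7
P(W=2 | obs) = 1/18 / 7/72 = 4/7

P(W = 2 | obs) = 4/7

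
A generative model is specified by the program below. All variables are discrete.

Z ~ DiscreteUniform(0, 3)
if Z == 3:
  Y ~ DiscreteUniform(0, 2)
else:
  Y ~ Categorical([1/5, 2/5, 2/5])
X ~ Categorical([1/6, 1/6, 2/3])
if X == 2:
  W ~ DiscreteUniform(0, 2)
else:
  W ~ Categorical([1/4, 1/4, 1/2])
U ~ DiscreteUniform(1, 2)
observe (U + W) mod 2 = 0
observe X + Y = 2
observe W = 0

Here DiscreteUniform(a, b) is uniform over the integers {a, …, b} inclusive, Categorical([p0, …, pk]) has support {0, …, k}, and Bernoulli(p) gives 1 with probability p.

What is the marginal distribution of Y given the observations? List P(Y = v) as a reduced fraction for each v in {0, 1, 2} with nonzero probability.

Enumerate traces; 12 have nonzero weight after conditioning:
  (Z=0, Y=0, X=2, W=0, U=2) weight 1/180
  (Z=0, Y=1, X=1, W=0, U=2) weight 1/480
  (Z=0, Y=2, X=0, W=0, U=2) weight 1/480
  (Z=1, Y=0, X=2, W=0, U=2) weight 1/180
  (Z=1, Y=1, X=1, W=0, U=2) weight 1/480
  (Z=1, Y=2, X=0, W=0, U=2) weight 1/480
  (Z=2, Y=0, X=2, W=0, U=2) weight 1/180
  (Z=2, Y=1, X=1, W=0, U=2) weight 1/480
  … 4 more
Group by Y:
  weight(Y=0) = 7/270
  weight(Y=1) = 23/2880
  weight(Y=2) = 23/2880
Total weight = 7/270 + 23/2880 + 23/2880 = 181/4320
P(Y=0 | obs) = 7/270 / 181/4320 = 112/181
P(Y=1 | obs) = 23/2880 / 181/4320 = 69/362
P(Y=2 | obs) = 23/2880 / 181/4320 = 69/362

P(Y=0) = 112/181, P(Y=1) = 69/362, P(Y=2) = 69/362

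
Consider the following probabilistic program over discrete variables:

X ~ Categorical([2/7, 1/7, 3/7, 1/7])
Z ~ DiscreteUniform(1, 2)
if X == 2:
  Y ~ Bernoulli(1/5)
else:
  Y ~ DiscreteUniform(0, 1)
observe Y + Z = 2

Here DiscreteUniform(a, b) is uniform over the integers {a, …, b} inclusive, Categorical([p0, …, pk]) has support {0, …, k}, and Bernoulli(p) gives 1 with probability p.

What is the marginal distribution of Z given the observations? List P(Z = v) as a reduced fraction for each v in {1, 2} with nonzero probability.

P(Z=1) = 13/35, P(Z=2) = 22/35

Enumerate traces; 8 have nonzero weight after conditioning:
  (X=0, Z=1, Y=1) weight 1/14
  (X=0, Z=2, Y=0) weight 1/14
  (X=1, Z=1, Y=1) weight 1/28
  (X=1, Z=2, Y=0) weight 1/28
  (X=2, Z=1, Y=1) weight 3/70
  (X=2, Z=2, Y=0) weight 6/35
  (X=3, Z=1, Y=1) weight 1/28
  (X=3, Z=2, Y=0) weight 1/28
Group by Z:
  weight(Z=1) = 13/70
  weight(Z=2) = 11/35
Total weight = 13/70 + 11/35 = 1/2
P(Z=1 | obs) = 13/70 / 1/2 = 13/35
P(Z=2 | obs) = 11/35 / 1/2 = 22/35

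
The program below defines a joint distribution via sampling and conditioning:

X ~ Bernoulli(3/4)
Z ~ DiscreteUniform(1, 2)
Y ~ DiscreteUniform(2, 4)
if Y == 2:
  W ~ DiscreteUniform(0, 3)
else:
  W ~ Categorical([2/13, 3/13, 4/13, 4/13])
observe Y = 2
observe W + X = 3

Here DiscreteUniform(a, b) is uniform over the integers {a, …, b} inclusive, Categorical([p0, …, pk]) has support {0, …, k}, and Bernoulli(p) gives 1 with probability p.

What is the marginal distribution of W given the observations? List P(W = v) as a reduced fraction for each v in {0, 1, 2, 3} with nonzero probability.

P(W=2) = 3/4, P(W=3) = 1/4

Enumerate traces; 4 have nonzero weight after conditioning:
  (X=0, Z=1, Y=2, W=3) weight 1/96
  (X=0, Z=2, Y=2, W=3) weight 1/96
  (X=1, Z=1, Y=2, W=2) weight 1/32
  (X=1, Z=2, Y=2, W=2) weight 1/32
Group by W:
  weight(W=2) = 1/16
  weight(W=3) = 1/48
Total weight = 1/16 + 1/48 = 1/12
P(W=2 | obs) = 1/16 / 1/12 = 3/4
P(W=3 | obs) = 1/48 / 1/12 = 1/4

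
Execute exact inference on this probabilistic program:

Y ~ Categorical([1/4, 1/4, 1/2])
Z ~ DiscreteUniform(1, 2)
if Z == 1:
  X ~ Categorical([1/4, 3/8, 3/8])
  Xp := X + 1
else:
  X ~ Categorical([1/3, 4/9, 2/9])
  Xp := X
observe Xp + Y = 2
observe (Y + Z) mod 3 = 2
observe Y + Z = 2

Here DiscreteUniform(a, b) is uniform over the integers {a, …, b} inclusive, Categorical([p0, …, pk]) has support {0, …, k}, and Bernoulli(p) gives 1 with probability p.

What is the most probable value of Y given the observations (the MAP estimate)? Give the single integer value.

Enumerate traces; 2 have nonzero weight after conditioning:
  (Y=0, Z=2, X=2) weight 1/36
  (Y=1, Z=1, X=0) weight 1/32
Group by Y:
  weight(Y=0) = 1/36
  weight(Y=1) = 1/32
Total weight = 1/36 + 1/32 = 17/288
P(Y=0 | obs) = 1/36 / 17/288 = 8/17
P(Y=1 | obs) = 1/32 / 17/288 = 9/17
argmax = 1

argmax_v P(Y = v | obs) = 1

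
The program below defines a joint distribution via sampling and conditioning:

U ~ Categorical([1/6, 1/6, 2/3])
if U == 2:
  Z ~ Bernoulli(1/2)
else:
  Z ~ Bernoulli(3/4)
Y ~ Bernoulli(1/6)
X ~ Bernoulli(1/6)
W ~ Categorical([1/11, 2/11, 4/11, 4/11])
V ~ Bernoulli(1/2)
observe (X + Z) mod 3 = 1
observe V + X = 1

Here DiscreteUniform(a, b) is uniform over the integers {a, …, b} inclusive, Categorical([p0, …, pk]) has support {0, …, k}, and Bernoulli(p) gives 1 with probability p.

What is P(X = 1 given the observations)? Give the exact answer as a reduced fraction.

Enumerate traces; 48 have nonzero weight after conditioning:
  (U=0, Z=0, Y=0, X=1, W=0, V=0) weight 5/19008
  (U=0, Z=0, Y=0, X=1, W=1, V=0) weight 5/9504
  (U=0, Z=0, Y=0, X=1, W=2, V=0) weight 5/4752
  (U=0, Z=0, Y=0, X=1, W=3, V=0) weight 5/4752
  (U=0, Z=0, Y=1, X=1, W=0, V=0) weight 1/19008
  (U=0, Z=0, Y=1, X=1, W=1, V=0) weight 1/9504
  (U=0, Z=0, Y=1, X=1, W=2, V=0) weight 1/4752
  (U=0, Z=0, Y=1, X=1, W=3, V=0) weight 1/4752
  (U=0, Z=1, Y=0, X=0, W=0, V=1) weight 25/6336
  … 39 more
Group by X:
  weight(X=0) = 35/144
  weight(X=1) = 5/144
Total weight = 35/144 + 5/144 = 5/18
P(X=0 | obs) = 35/144 / 5/18 = 7/8
P(X=1 | obs) = 5/144 / 5/18 = 1/8

P(X = 1 | obs) = 1/8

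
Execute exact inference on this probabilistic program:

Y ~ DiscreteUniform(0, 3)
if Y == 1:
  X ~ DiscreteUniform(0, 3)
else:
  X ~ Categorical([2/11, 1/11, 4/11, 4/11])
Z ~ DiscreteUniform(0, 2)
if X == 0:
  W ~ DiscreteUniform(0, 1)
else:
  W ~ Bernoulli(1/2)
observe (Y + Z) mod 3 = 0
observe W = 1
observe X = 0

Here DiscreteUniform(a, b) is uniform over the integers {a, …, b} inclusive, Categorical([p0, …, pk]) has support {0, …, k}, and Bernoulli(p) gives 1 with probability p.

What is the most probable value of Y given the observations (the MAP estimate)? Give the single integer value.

Enumerate traces; 4 have nonzero weight after conditioning:
  (Y=0, X=0, Z=0, W=1) weight 1/132
  (Y=1, X=0, Z=2, W=1) weight 1/96
  (Y=2, X=0, Z=1, W=1) weight 1/132
  (Y=3, X=0, Z=0, W=1) weight 1/132
Group by Y:
  weight(Y=0) = 1/132
  weight(Y=1) = 1/96
  weight(Y=2) = 1/132
  weight(Y=3) = 1/132
Total weight = 1/132 + 1/96 + 1/132 + 1/132 = 35/1056
P(Y=0 | obs) = 1/132 / 35/1056 = 8/35
P(Y=1 | obs) = 1/96 / 35/1056 = 11/35
P(Y=2 | obs) = 1/132 / 35/1056 = 8/35
P(Y=3 | obs) = 1/132 / 35/1056 = 8/35
argmax = 1

argmax_v P(Y = v | obs) = 1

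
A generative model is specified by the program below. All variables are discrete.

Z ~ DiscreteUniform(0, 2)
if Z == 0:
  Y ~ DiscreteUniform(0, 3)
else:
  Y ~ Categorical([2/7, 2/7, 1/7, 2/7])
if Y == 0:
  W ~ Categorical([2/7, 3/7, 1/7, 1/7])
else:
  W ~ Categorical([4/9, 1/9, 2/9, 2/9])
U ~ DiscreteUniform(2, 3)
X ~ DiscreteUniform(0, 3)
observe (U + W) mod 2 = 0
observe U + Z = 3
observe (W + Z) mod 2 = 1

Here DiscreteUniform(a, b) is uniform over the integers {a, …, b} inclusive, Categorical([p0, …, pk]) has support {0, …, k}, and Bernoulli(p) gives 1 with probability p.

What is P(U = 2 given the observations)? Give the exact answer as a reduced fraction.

Enumerate traces; 64 have nonzero weight after conditioning:
  (Z=0, Y=0, W=1, U=3, X=0) weight 1/224
  (Z=0, Y=0, W=1, U=3, X=1) weight 1/224
  (Z=0, Y=0, W=1, U=3, X=2) weight 1/224
  (Z=0, Y=0, W=1, U=3, X=3) weight 1/224
  (Z=0, Y=0, W=3, U=3, X=0) weight 1/672
  (Z=0, Y=0, W=3, U=3, X=1) weight 1/672
  (Z=0, Y=0, W=3, U=3, X=2) weight 1/672
  (Z=0, Y=0, W=3, U=3, X=3) weight 1/672
  (Z=1, Y=0, W=0, U=2, X=0) weight 1/294
  … 55 more
Group by U:
  weight(U=2) = 44/441
  weight(U=3) = 11/168
Total weight = 44/441 + 11/168 = 583/3528
P(U=2 | obs) = 44/441 / 583/3528 = 32/53
P(U=3 | obs) = 11/168 / 583/3528 = 21/53

P(U = 2 | obs) = 32/53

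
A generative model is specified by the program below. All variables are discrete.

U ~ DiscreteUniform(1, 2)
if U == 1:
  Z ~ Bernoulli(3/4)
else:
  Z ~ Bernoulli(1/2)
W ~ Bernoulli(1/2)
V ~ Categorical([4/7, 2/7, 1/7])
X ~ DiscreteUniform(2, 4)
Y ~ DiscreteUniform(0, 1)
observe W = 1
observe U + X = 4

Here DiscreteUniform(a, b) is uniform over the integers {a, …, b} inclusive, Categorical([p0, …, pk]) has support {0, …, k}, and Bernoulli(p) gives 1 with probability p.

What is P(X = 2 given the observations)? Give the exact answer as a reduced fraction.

Enumerate traces; 24 have nonzero weight after conditioning:
  (U=1, Z=0, W=1, V=0, X=3, Y=0) weight 1/168
  (U=1, Z=0, W=1, V=0, X=3, Y=1) weight 1/168
  (U=1, Z=0, W=1, V=1, X=3, Y=0) weight 1/336
  (U=1, Z=0, W=1, V=1, X=3, Y=1) weight 1/336
  (U=1, Z=0, W=1, V=2, X=3, Y=0) weight 1/672
  (U=1, Z=0, W=1, V=2, X=3, Y=1) weight 1/672
  (U=1, Z=1, W=1, V=0, X=3, Y=0) weight 1/56
  (U=1, Z=1, W=1, V=0, X=3, Y=1) weight 1/56
  (U=2, Z=0, W=1, V=0, X=2, Y=0) weight 1/84
  … 15 more
Group by X:
  weight(X=2) = 1/12
  weight(X=3) = 1/12
Total weight = 1/12 + 1/12 = 1/6
P(X=2 | obs) = 1/12 / 1/6 = 1/2
P(X=3 | obs) = 1/12 / 1/6 = 1/2

P(X = 2 | obs) = 1/2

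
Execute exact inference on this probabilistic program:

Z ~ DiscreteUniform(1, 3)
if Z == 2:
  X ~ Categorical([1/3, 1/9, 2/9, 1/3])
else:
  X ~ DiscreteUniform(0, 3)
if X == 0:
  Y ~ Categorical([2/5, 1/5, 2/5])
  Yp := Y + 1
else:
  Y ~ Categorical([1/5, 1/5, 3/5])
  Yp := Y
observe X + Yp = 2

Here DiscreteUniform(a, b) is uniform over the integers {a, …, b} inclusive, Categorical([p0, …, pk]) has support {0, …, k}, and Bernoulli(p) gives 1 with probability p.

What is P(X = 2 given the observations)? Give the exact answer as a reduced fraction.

P(X = 2 | obs) = 1/3

Enumerate traces; 9 have nonzero weight after conditioning:
  (Z=1, X=0, Y=1) weight 1/60
  (Z=1, X=1, Y=1) weight 1/60
  (Z=1, X=2, Y=0) weight 1/60
  (Z=2, X=0, Y=1) weight 1/45
  (Z=2, X=1, Y=1) weight 1/135
  (Z=2, X=2, Y=0) weight 2/135
  (Z=3, X=0, Y=1) weight 1/60
  (Z=3, X=1, Y=1) weight 1/60
  … 1 more
Group by X:
  weight(X=0) = 1/18
  weight(X=1) = 11/270
  weight(X=2) = 13/270
Total weight = 1/18 + 11/270 + 13/270 = 13/90
P(X=0 | obs) = 1/18 / 13/90 = 5/13
P(X=1 | obs) = 11/270 / 13/90 = 11/39
P(X=2 | obs) = 13/270 / 13/90 = 1/3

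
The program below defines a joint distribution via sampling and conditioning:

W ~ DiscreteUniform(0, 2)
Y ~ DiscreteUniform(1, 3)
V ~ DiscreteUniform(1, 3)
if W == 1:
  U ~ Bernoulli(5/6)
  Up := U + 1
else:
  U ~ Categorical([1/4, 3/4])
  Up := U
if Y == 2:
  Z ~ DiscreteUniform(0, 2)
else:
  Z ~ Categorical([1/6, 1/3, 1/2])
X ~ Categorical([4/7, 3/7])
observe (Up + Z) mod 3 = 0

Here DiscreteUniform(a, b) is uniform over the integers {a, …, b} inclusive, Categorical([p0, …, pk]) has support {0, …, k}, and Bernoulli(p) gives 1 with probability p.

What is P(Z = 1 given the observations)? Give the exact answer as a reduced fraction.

P(Z = 1 | obs) = 15/61

Enumerate traces; 108 have nonzero weight after conditioning:
  (W=0, Y=1, V=1, U=0, Z=0, X=0) weight 1/1134
  (W=0, Y=1, V=1, U=0, Z=0, X=1) weight 1/1512
  (W=0, Y=1, V=1, U=1, Z=2, X=0) weight 1/126
  (W=0, Y=1, V=1, U=1, Z=2, X=1) weight 1/168
  (W=0, Y=1, V=2, U=0, Z=0, X=0) weight 1/1134
  (W=0, Y=1, V=2, U=0, Z=0, X=1) weight 1/1512
  (W=0, Y=1, V=2, U=1, Z=2, X=0) weight 1/126
  (W=0, Y=1, V=2, U=1, Z=2, X=1) weight 1/168
  (W=1, Y=1, V=1, U=1, Z=1, X=0) weight 10/1701
  … 99 more
Group by Z:
  weight(Z=0) = 1/27
  weight(Z=1) = 5/54
  weight(Z=2) = 20/81
Total weight = 1/27 + 5/54 + 20/81 = 61/162
P(Z=0 | obs) = 1/27 / 61/162 = 6/61
P(Z=1 | obs) = 5/54 / 61/162 = 15/61
P(Z=2 | obs) = 20/81 / 61/162 = 40/61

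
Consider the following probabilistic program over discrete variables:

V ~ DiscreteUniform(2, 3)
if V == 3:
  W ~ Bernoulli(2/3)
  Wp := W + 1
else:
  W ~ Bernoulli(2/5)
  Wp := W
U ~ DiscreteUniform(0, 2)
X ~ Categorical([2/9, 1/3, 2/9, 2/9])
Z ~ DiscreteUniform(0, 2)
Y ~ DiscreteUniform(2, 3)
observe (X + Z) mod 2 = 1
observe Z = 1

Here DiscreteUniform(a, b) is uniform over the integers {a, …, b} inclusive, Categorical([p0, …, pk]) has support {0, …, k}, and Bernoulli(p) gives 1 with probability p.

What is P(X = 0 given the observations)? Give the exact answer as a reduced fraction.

Enumerate traces; 48 have nonzero weight after conditioning:
  (V=2, W=0, U=0, X=0, Z=1, Y=2) weight 1/270
  (V=2, W=0, U=0, X=0, Z=1, Y=3) weight 1/270
  (V=2, W=0, U=0, X=2, Z=1, Y=2) weight 1/270
  (V=2, W=0, U=0, X=2, Z=1, Y=3) weight 1/270
  (V=2, W=0, U=1, X=0, Z=1, Y=2) weight 1/270
  (V=2, W=0, U=1, X=0, Z=1, Y=3) weight 1/270
  (V=2, W=0, U=1, X=2, Z=1, Y=2) weight 1/270
  (V=2, W=0, U=1, X=2, Z=1, Y=3) weight 1/270
  … 40 more
Group by X:
  weight(X=0) = 2/27
  weight(X=2) = 2/27
Total weight = 2/27 + 2/27 = 4/27
P(X=0 | obs) = 2/27 / 4/27 = 1/2
P(X=2 | obs) = 2/27 / 4/27 = 1/2

P(X = 0 | obs) = 1/2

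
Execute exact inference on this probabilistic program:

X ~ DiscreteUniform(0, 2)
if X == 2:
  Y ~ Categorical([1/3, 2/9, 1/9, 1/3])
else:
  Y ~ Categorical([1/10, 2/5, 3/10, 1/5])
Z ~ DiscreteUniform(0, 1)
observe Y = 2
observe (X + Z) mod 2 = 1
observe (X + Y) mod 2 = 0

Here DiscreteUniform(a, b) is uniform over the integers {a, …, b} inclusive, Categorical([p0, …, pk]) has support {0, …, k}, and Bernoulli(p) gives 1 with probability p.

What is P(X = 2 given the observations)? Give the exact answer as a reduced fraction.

P(X = 2 | obs) = 10/37

Enumerate traces; 2 have nonzero weight after conditioning:
  (X=0, Y=2, Z=1) weight 1/20
  (X=2, Y=2, Z=1) weight 1/54
Group by X:
  weight(X=0) = 1/20
  weight(X=2) = 1/54
Total weight = 1/20 + 1/54 = 37/540
P(X=0 | obs) = 1/20 / 37/540 = 27/37
P(X=2 | obs) = 1/54 / 37/540 = 10/37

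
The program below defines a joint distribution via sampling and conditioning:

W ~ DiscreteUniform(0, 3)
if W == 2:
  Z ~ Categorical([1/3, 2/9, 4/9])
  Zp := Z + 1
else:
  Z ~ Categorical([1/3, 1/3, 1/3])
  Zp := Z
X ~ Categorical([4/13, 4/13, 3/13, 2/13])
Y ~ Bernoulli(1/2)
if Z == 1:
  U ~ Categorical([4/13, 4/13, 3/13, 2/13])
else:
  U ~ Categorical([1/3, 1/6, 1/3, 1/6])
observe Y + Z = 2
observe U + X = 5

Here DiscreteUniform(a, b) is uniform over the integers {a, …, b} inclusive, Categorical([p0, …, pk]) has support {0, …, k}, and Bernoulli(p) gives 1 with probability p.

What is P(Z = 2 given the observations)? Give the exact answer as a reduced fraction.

Enumerate traces; 16 have nonzero weight after conditioning:
  (W=0, Z=1, X=2, Y=1, U=3) weight 1/676
  (W=0, Z=1, X=3, Y=1, U=2) weight 1/676
  (W=0, Z=2, X=2, Y=0, U=3) weight 1/624
  (W=0, Z=2, X=3, Y=0, U=2) weight 1/468
  (W=1, Z=1, X=2, Y=1, U=3) weight 1/676
  (W=1, Z=1, X=3, Y=1, U=2) weight 1/676
  (W=1, Z=2, X=2, Y=0, U=3) weight 1/624
  (W=1, Z=2, X=3, Y=0, U=2) weight 1/468
  … 8 more
Group by Z:
  weight(Z=1) = 11/1014
  weight(Z=2) = 7/432
Total weight = 11/1014 + 7/432 = 1975/73008
P(Z=1 | obs) = 11/1014 / 1975/73008 = 792/1975
P(Z=2 | obs) = 7/432 / 1975/73008 = 1183/1975

P(Z = 2 | obs) = 1183/1975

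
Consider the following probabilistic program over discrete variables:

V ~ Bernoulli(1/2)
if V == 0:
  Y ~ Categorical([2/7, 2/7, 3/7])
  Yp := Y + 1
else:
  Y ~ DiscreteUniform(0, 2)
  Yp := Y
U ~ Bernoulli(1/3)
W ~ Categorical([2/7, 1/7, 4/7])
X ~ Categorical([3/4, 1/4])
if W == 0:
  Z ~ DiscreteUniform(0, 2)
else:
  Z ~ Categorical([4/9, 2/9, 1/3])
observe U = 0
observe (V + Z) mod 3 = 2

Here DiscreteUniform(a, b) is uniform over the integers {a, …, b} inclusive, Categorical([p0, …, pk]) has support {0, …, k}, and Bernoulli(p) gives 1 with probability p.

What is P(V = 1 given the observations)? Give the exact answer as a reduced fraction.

P(V = 1 | obs) = 16/37

Enumerate traces; 36 have nonzero weight after conditioning:
  (V=0, Y=0, U=0, W=0, X=0, Z=2) weight 1/147
  (V=0, Y=0, U=0, W=0, X=1, Z=2) weight 1/441
  (V=0, Y=0, U=0, W=1, X=0, Z=2) weight 1/294
  (V=0, Y=0, U=0, W=1, X=1, Z=2) weight 1/882
  (V=0, Y=0, U=0, W=2, X=0, Z=2) weight 2/147
  (V=0, Y=0, U=0, W=2, X=1, Z=2) weight 2/441
  (V=0, Y=1, U=0, W=0, X=0, Z=2) weight 1/147
  (V=0, Y=1, U=0, W=0, X=1, Z=2) weight 1/441
  (V=1, Y=0, U=0, W=0, X=0, Z=1) weight 1/126
  … 27 more
Group by V:
  weight(V=0) = 1/9
  weight(V=1) = 16/189
Total weight = 1/9 + 16/189 = 37/189
P(V=0 | obs) = 1/9 / 37/189 = 21/37
P(V=1 | obs) = 16/189 / 37/189 = 16/37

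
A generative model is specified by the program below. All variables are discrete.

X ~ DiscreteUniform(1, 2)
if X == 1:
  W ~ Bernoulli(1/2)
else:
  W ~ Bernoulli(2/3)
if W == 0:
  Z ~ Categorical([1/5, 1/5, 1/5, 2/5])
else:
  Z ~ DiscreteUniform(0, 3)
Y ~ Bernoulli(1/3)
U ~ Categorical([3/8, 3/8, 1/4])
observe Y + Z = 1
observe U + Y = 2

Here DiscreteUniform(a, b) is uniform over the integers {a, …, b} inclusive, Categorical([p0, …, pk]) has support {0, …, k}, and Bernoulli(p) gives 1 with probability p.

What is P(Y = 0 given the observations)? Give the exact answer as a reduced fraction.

Enumerate traces; 8 have nonzero weight after conditioning:
  (X=1, W=0, Z=0, Y=1, U=1) weight 1/160
  (X=1, W=0, Z=1, Y=0, U=2) weight 1/120
  (X=1, W=1, Z=0, Y=1, U=1) weight 1/128
  (X=1, W=1, Z=1, Y=0, U=2) weight 1/96
  (X=2, W=0, Z=0, Y=1, U=1) weight 1/240
  (X=2, W=0, Z=1, Y=0, U=2) weight 1/180
  (X=2, W=1, Z=0, Y=1, U=1) weight 1/96
  (X=2, W=1, Z=1, Y=0, U=2) weight 1/72
Group by Y:
  weight(Y=0) = 11/288
  weight(Y=1) = 11/384
Total weight = 11/288 + 11/384 = 77/1152
P(Y=0 | obs) = 11/288 / 77/1152 = 4/7
P(Y=1 | obs) = 11/384 / 77/1152 = 3/7

P(Y = 0 | obs) = 4/7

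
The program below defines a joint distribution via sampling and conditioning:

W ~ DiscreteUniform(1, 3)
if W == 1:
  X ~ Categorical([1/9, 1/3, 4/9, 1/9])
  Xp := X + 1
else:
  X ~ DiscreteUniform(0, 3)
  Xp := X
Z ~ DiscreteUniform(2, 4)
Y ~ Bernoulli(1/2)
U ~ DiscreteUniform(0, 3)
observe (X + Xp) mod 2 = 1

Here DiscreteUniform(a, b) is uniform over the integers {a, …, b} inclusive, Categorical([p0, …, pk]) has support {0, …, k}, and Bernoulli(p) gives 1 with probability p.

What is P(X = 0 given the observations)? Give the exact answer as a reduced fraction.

P(X = 0 | obs) = 1/9

Enumerate traces; 96 have nonzero weight after conditioning:
  (W=1, X=0, Z=2, Y=0, U=0) weight 1/648
  (W=1, X=0, Z=2, Y=0, U=1) weight 1/648
  (W=1, X=0, Z=2, Y=0, U=2) weight 1/648
  (W=1, X=0, Z=2, Y=0, U=3) weight 1/648
  (W=1, X=0, Z=2, Y=1, U=0) weight 1/648
  (W=1, X=0, Z=2, Y=1, U=1) weight 1/648
  (W=1, X=0, Z=2, Y=1, U=2) weight 1/648
  (W=1, X=0, Z=2, Y=1, U=3) weight 1/648
  (W=1, X=1, Z=2, Y=0, U=0) weight 1/216
  (W=1, X=2, Z=2, Y=0, U=0) weight 1/162
  … 86 more
Group by X:
  weight(X=0) = 1/27
  weight(X=1) = 1/9
  weight(X=2) = 4/27
  weight(X=3) = 1/27
Total weight = 1/27 + 1/9 + 4/27 + 1/27 = 1/3
P(X=0 | obs) = 1/27 / 1/3 = 1/9
P(X=1 | obs) = 1/9 / 1/3 = 1/3
P(X=2 | obs) = 4/27 / 1/3 = 4/9
P(X=3 | obs) = 1/27 / 1/3 = 1/9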